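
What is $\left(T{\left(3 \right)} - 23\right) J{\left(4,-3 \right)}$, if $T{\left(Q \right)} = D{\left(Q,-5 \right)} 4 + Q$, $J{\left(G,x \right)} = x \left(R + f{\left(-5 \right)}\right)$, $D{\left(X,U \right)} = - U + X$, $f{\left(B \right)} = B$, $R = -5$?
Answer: $360$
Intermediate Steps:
$D{\left(X,U \right)} = X - U$
$J{\left(G,x \right)} = - 10 x$ ($J{\left(G,x \right)} = x \left(-5 - 5\right) = x \left(-10\right) = - 10 x$)
$T{\left(Q \right)} = 20 + 5 Q$ ($T{\left(Q \right)} = \left(Q - -5\right) 4 + Q = \left(Q + 5\right) 4 + Q = \left(5 + Q\right) 4 + Q = \left(20 + 4 Q\right) + Q = 20 + 5 Q$)
$\left(T{\left(3 \right)} - 23\right) J{\left(4,-3 \right)} = \left(\left(20 + 5 \cdot 3\right) - 23\right) \left(\left(-10\right) \left(-3\right)\right) = \left(\left(20 + 15\right) - 23\right) 30 = \left(35 - 23\right) 30 = 12 \cdot 30 = 360$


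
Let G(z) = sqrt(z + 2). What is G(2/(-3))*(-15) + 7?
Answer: 7 - 10*sqrt(3) ≈ -10.321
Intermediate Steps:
G(z) = sqrt(2 + z)
G(2/(-3))*(-15) + 7 = sqrt(2 + 2/(-3))*(-15) + 7 = sqrt(2 + 2*(-1/3))*(-15) + 7 = sqrt(2 - 2/3)*(-15) + 7 = sqrt(4/3)*(-15) + 7 = (2*sqrt(3)/3)*(-15) + 7 = -10*sqrt(3) + 7 = 7 - 10*sqrt(3)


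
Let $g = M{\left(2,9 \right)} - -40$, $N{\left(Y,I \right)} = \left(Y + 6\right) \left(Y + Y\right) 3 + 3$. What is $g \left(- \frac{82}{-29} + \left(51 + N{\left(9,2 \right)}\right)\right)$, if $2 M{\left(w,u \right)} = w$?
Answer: $\frac{1030658}{29} \approx 35540.0$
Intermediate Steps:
$M{\left(w,u \right)} = \frac{w}{2}$
$N{\left(Y,I \right)} = 3 + 6 Y \left(6 + Y\right)$ ($N{\left(Y,I \right)} = \left(6 + Y\right) 2 Y 3 + 3 = 2 Y \left(6 + Y\right) 3 + 3 = 6 Y \left(6 + Y\right) + 3 = 3 + 6 Y \left(6 + Y\right)$)
$g = 41$ ($g = \frac{1}{2} \cdot 2 - -40 = 1 + 40 = 41$)
$g \left(- \frac{82}{-29} + \left(51 + N{\left(9,2 \right)}\right)\right) = 41 \left(- \frac{82}{-29} + \left(51 + \left(3 + 6 \cdot 9^{2} + 36 \cdot 9\right)\right)\right) = 41 \left(\left(-82\right) \left(- \frac{1}{29}\right) + \left(51 + \left(3 + 6 \cdot 81 + 324\right)\right)\right) = 41 \left(\frac{82}{29} + \left(51 + \left(3 + 486 + 324\right)\right)\right) = 41 \left(\frac{82}{29} + \left(51 + 813\right)\right) = 41 \left(\frac{82}{29} + 864\right) = 41 \cdot \frac{25138}{29} = \frac{1030658}{29}$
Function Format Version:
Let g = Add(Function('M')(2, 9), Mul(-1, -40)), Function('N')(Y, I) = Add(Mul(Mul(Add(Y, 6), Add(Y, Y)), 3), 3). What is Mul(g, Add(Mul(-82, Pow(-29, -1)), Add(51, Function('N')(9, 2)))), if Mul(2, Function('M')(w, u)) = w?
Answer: Rational(1030658, 29) ≈ 35540.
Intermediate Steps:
Function('M')(w, u) = Mul(Rational(1, 2), w)
Function('N')(Y, I) = Add(3, Mul(6, Y, Add(6, Y))) (Function('N')(Y, I) = Add(Mul(Mul(Add(6, Y), Mul(2, Y)), 3), 3) = Add(Mul(Mul(2, Y, Add(6, Y)), 3), 3) = Add(Mul(6, Y, Add(6, Y)), 3) = Add(3, Mul(6, Y, Add(6, Y))))
g = 41 (g = Add(Mul(Rational(1, 2), 2), Mul(-1, -40)) = Add(1, 40) = 41)
Mul(g, Add(Mul(-82, Pow(-29, -1)), Add(51, Function('N')(9, 2)))) = Mul(41, Add(Mul(-82, Pow(-29, -1)), Add(51, Add(3, Mul(6, Pow(9, 2)), Mul(36, 9))))) = Mul(41, Add(Mul(-82, Rational(-1, 29)), Add(51, Add(3, Mul(6, 81), 324)))) = Mul(41, Add(Rational(82, 29), Add(51, Add(3, 486, 324)))) = Mul(41, Add(Rational(82, 29), Add(51, 813))) = Mul(41, Add(Rational(82, 29), 864)) = Mul(41, Rational(25138, 29)) = Rational(1030658, 29)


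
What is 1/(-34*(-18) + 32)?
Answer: 1/644 ≈ 0.0015528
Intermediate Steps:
1/(-34*(-18) + 32) = 1/(612 + 32) = 1/644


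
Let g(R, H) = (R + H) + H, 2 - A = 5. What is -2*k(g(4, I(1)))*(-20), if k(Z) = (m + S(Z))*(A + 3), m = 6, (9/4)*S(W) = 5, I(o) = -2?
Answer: 0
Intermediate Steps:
A = -3 (A = 2 - 1*5 = 2 - 5 = -3)
S(W) = 20/9 (S(W) = (4/9)*5 = 20/9)
g(R, H) = R + 2*H (g(R, H) = (H + R) + H = R + 2*H)
k(Z) = 0 (k(Z) = (6 + 20/9)*(-3 + 3) = (74/9)*0 = 0)
-2*k(g(4, I(1)))*(-20) = -2*0*(-20) = 0*(-20) = 0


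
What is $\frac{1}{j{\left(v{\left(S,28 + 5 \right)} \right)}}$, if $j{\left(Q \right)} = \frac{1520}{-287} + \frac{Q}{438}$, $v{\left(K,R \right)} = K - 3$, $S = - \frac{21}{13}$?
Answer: $- \frac{272363}{1445350} \approx -0.18844$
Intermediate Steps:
$S = - \frac{21}{13}$ ($S = \left(-21\right) \frac{1}{13} = - \frac{21}{13} \approx -1.6154$)
$v{\left(K,R \right)} = -3 + K$
$j{\left(Q \right)} = - \frac{1520}{287} + \frac{Q}{438}$ ($j{\left(Q \right)} = 1520 \left(- \frac{1}{287}\right) + Q \frac{1}{438} = - \frac{1520}{287} + \frac{Q}{438}$)
$\frac{1}{j{\left(v{\left(S,28 + 5 \right)} \right)}} = \frac{1}{- \frac{1520}{287} + \frac{-3 - \frac{21}{13}}{438}} = \frac{1}{- \frac{1520}{287} + \frac{1}{438} \left(- \frac{60}{13}\right)} = \frac{1}{- \frac{1520}{287} - \frac{10}{949}} = \frac{1}{- \frac{1445350}{272363}} = - \frac{272363}{1445350}$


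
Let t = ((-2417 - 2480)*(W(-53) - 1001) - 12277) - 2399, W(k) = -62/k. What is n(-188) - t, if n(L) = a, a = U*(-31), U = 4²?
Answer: -258745387/53 ≈ -4.8820e+6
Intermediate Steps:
U = 16
a = -496 (a = 16*(-31) = -496)
n(L) = -496
t = 258719099/53 (t = ((-2417 - 2480)*(-62/(-53) - 1001) - 12277) - 2399 = (-4897*(-62*(-1/53) - 1001) - 12277) - 2399 = (-4897*(62/53 - 1001) - 12277) - 2399 = (-4897*(-52991/53) - 12277) - 2399 = (259496927/53 - 12277) - 2399 = 258846246/53 - 2399 = 258719099/53 ≈ 4.8815e+6)
n(-188) - t = -496 - 1*258719099/53 = -496 - 258719099/53 = -258745387/53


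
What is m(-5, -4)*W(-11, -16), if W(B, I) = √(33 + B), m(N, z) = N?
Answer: -5*√22 ≈ -23.452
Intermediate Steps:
m(-5, -4)*W(-11, -16) = -5*√(33 - 11) = -5*√22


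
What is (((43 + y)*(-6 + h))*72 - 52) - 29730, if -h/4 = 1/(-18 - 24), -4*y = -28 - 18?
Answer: -370666/7 ≈ -52952.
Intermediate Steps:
y = 23/2 (y = -(-28 - 18)/4 = -¼*(-46) = 23/2 ≈ 11.500)
h = 2/21 (h = -4/(-18 - 24) = -4/(-42) = -4*(-1/42) = 2/21 ≈ 0.095238)
(((43 + y)*(-6 + h))*72 - 52) - 29730 = (((43 + 23/2)*(-6 + 2/21))*72 - 52) - 29730 = (((109/2)*(-124/21))*72 - 52) - 29730 = (-6758/21*72 - 52) - 29730 = (-162192/7 - 52) - 29730 = -162556/7 - 29730 = -370666/7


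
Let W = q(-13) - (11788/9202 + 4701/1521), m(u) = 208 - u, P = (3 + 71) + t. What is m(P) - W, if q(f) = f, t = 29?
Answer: 285457451/2332707 ≈ 122.37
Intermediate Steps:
P = 103 (P = (3 + 71) + 29 = 74 + 29 = 103)
W = -40523216/2332707 (W = -13 - (11788/9202 + 4701/1521) = -13 - (11788*(1/9202) + 4701*(1/1521)) = -13 - (5894/4601 + 1567/507) = -13 - 1*10198025/2332707 = -13 - 10198025/2332707 = -40523216/2332707 ≈ -17.372)
m(P) - W = (208 - 1*103) - 1*(-40523216/2332707) = (208 - 103) + 40523216/2332707 = 105 + 40523216/2332707 = 285457451/2332707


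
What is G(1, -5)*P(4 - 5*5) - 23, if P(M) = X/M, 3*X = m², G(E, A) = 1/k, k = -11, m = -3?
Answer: -1770/77 ≈ -22.987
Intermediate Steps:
G(E, A) = -1/11 (G(E, A) = 1/(-11) = -1/11)
X = 3 (X = (⅓)*(-3)² = (⅓)*9 = 3)
P(M) = 3/M
G(1, -5)*P(4 - 5*5) - 23 = -3/(11*(4 - 5*5)) - 23 = -3/(11*(4 - 25)) - 23 = -3/(11*(-21)) - 23 = -3*(-1)/(11*21) - 23 = -1/11*(-⅐) - 23 = 1/77 - 23 = -1770/77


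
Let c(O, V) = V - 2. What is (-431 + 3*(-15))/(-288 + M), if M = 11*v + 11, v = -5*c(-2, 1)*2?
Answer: 476/167 ≈ 2.8503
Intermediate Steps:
c(O, V) = -2 + V
v = 10 (v = -5*(-2 + 1)*2 = -5*(-1)*2 = 5*2 = 10)
M = 121 (M = 11*10 + 11 = 110 + 11 = 121)
(-431 + 3*(-15))/(-288 + M) = (-431 + 3*(-15))/(-288 + 121) = (-431 - 45)/(-167) = -476*(-1/167) = 476/167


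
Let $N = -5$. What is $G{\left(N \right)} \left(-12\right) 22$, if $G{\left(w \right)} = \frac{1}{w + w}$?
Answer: $\frac{132}{5} \approx 26.4$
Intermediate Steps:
$G{\left(w \right)} = \frac{1}{2 w}$
$G{\left(N \right)} \left(-12\right) 22 = \frac{1}{2 \left(-5\right)} \left(-12\right) 22 = \frac{1}{2} \left(- \frac{1}{5}\right) \left(-12\right) 22 = \left(- \frac{1}{10}\right) \left(-12\right) 22 = \frac{6}{5} \cdot 22 = \frac{132}{5}$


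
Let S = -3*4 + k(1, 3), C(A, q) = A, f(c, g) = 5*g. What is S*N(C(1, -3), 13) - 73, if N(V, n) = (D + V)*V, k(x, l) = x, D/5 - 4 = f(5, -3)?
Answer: 521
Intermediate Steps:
D = -55 (D = 20 + 5*(5*(-3)) = 20 + 5*(-15) = 20 - 75 = -55)
N(V, n) = V*(-55 + V) (N(V, n) = (-55 + V)*V = V*(-55 + V))
S = -11 (S = -3*4 + 1 = -12 + 1 = -11)
S*N(C(1, -3), 13) - 73 = -11*(-55 + 1) - 73 = -11*(-54) - 73 = 594 - 73 = 521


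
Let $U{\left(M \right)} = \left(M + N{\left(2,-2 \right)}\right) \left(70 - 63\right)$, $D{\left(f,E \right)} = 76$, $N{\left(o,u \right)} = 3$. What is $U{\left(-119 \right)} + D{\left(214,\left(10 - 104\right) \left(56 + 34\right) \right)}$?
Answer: $-736$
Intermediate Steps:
$U{\left(M \right)} = 21 + 7 M$ ($U{\left(M \right)} = \left(M + 3\right) \left(70 - 63\right) = \left(3 + M\right) 7 = 21 + 7 M$)
$U{\left(-119 \right)} + D{\left(214,\left(10 - 104\right) \left(56 + 34\right) \right)} = \left(21 + 7 \left(-119\right)\right) + 76 = \left(21 - 833\right) + 76 = -812 + 76 = -736$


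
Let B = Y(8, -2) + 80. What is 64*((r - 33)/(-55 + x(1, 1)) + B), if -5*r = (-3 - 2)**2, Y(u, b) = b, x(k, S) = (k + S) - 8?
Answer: 306944/61 ≈ 5031.9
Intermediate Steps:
x(k, S) = -8 + S + k (x(k, S) = (S + k) - 8 = -8 + S + k)
r = -5 (r = -(-3 - 2)**2/5 = -1/5*(-5)**2 = -1/5*25 = -5)
B = 78 (B = -2 + 80 = 78)
64*((r - 33)/(-55 + x(1, 1)) + B) = 64*((-5 - 33)/(-55 + (-8 + 1 + 1)) + 78) = 64*(-38/(-55 - 6) + 78) = 64*(-38/(-61) + 78) = 64*(-38*(-1/61) + 78) = 64*(38/61 + 78) = 64*(4796/61) = 306944/61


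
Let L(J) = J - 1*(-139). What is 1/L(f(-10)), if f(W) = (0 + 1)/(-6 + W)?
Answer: 16/2223 ≈ 0.0071975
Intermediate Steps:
f(W) = 1/(-6 + W)
L(J) = 139 + J (L(J) = J + 139 = 139 + J)
1/L(f(-10)) = 1/(139 + 1/(-6 - 10)) = 1/(139 + 1/(-16)) = 1/(139 - 1/16) = 1/(2223/16) = 16/2223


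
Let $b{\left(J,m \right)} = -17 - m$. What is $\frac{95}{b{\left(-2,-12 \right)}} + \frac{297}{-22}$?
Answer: $- \frac{65}{2} \approx -32.5$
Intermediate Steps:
$\frac{95}{b{\left(-2,-12 \right)}} + \frac{297}{-22} = \frac{95}{-17 - -12} + \frac{297}{-22} = \frac{95}{-17 + 12} + 297 \left(- \frac{1}{22}\right) = \frac{95}{-5} - \frac{27}{2} = 95 \left(- \frac{1}{5}\right) - \frac{27}{2} = -19 - \frac{27}{2} = - \frac{65}{2}$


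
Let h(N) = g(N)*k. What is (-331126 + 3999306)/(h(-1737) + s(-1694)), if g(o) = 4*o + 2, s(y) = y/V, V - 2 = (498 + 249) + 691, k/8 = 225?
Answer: -2641089600/9002016847 ≈ -0.29339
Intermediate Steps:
k = 1800 (k = 8*225 = 1800)
V = 1440 (V = 2 + ((498 + 249) + 691) = 2 + (747 + 691) = 2 + 1438 = 1440)
s(y) = y/1440
g(o) = 2 + 4*o
h(N) = 3600 + 7200*N (h(N) = (2 + 4*N)*1800 = 3600 + 7200*N)
(-331126 + 3999306)/(h(-1737) + s(-1694)) = (-331126 + 3999306)/((3600 + 7200*(-1737)) + (1/1440)*(-1694)) = 3668180/((3600 - 12506400) - 847/720) = 3668180/(-12502800 - 847/720) = 3668180/(-9002016847/720) = 3668180*(-720/9002016847) = -2641089600/9002016847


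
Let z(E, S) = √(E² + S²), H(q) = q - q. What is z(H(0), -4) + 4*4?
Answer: 20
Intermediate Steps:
H(q) = 0
z(H(0), -4) + 4*4 = √(0² + (-4)²) + 4*4 = √(0 + 16) + 16 = √16 + 16 = 4 + 16 = 20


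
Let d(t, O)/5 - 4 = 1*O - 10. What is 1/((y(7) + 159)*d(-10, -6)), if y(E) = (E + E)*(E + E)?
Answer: -1/21300 ≈ -4.6948e-5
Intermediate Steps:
d(t, O) = -30 + 5*O (d(t, O) = 20 + 5*(1*O - 10) = 20 + 5*(O - 10) = 20 + 5*(-10 + O) = 20 + (-50 + 5*O) = -30 + 5*O)
y(E) = 4*E**2 (y(E) = (2*E)*(2*E) = 4*E**2)
1/((y(7) + 159)*d(-10, -6)) = 1/((4*7**2 + 159)*(-30 + 5*(-6))) = 1/((4*49 + 159)*(-30 - 30)) = 1/((196 + 159)*(-60)) = 1/(355*(-60)) = 1/(-21300) = -1/21300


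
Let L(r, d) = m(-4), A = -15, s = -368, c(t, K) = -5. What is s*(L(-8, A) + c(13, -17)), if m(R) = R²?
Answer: -4048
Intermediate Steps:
L(r, d) = 16 (L(r, d) = (-4)² = 16)
s*(L(-8, A) + c(13, -17)) = -368*(16 - 5) = -368*11 = -4048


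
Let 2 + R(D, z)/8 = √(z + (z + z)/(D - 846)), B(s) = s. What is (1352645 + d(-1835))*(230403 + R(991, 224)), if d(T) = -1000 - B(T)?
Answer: 311824196760 + 60635904*√6090/29 ≈ 3.1199e+11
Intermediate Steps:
R(D, z) = -16 + 8*√(z + 2*z/(-846 + D)) (R(D, z) = -16 + 8*√(z + (z + z)/(D - 846)) = -16 + 8*√(z + (2*z)/(-846 + D)) = -16 + 8*√(z + 2*z/(-846 + D)))
d(T) = -1000 - T
(1352645 + d(-1835))*(230403 + R(991, 224)) = (1352645 + (-1000 - 1*(-1835)))*(230403 + (-16 + 8*√(224*(-844 + 991)/(-846 + 991)))) = (1352645 + (-1000 + 1835))*(230403 + (-16 + 8*√(224*147/145))) = (1352645 + 835)*(230403 + (-16 + 8*√(224*(1/145)*147))) = 1353480*(230403 + (-16 + 8*√(32928/145))) = 1353480*(230403 + (-16 + 8*(28*√6090/145))) = 1353480*(230403 + (-16 + 224*√6090/145)) = 1353480*(230387 + 224*√6090/145) = 311824196760 + 60635904*√6090/29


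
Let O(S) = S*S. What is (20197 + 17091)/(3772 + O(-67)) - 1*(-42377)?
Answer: 350113685/8261 ≈ 42382.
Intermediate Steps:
O(S) = S²
(20197 + 17091)/(3772 + O(-67)) - 1*(-42377) = (20197 + 17091)/(3772 + (-67)²) - 1*(-42377) = 37288/(3772 + 4489) + 42377 = 37288/8261 + 42377 = 350113685/8261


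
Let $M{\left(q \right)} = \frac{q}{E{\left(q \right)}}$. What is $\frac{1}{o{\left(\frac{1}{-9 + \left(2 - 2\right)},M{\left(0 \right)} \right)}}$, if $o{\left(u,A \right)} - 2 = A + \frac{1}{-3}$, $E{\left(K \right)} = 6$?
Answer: $\frac{3}{5} \approx 0.6$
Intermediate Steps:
$M{\left(q \right)} = \frac{q}{6}$
$o{\left(u,A \right)} = \frac{5}{3} + A$ ($o{\left(u,A \right)} = 2 + \left(A + \frac{1}{-3}\right) = 2 + \left(A - \frac{1}{3}\right) = 2 + \left(- \frac{1}{3} + A\right) = \frac{5}{3} + A$)
$\frac{1}{o{\left(\frac{1}{-9 + \left(2 - 2\right)},M{\left(0 \right)} \right)}} = \frac{1}{\frac{5}{3} + \frac{1}{6} \cdot 0} = \frac{1}{\frac{5}{3} + 0} = \frac{1}{\frac{5}{3}} = \frac{3}{5}$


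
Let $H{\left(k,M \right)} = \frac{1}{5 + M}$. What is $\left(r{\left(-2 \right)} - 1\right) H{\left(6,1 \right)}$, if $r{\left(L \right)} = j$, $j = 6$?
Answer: $\frac{5}{6} \approx 0.83333$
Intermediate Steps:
$r{\left(L \right)} = 6$
$\left(r{\left(-2 \right)} - 1\right) H{\left(6,1 \right)} = \frac{6 - 1}{5 + 1} = \frac{5}{6}$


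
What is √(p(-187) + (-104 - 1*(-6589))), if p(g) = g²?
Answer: 21*√94 ≈ 203.60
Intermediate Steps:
√(p(-187) + (-104 - 1*(-6589))) = √((-187)² + (-104 - 1*(-6589))) = √(34969 + (-104 + 6589)) = √(34969 + 6485) = √41454 = 21*√94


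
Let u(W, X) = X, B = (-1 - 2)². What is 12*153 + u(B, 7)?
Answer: 1843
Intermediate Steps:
B = 9 (B = (-3)² = 9)
12*153 + u(B, 7) = 12*153 + 7 = 1836 + 7 = 1843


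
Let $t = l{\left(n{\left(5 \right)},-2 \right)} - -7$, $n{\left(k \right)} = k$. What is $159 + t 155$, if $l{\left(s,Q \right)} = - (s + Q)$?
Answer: $779$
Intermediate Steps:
$l{\left(s,Q \right)} = - Q - s$ ($l{\left(s,Q \right)} = - (Q + s) = - Q - s$)
$t = 4$ ($t = \left(\left(-1\right) \left(-2\right) - 5\right) - -7 = \left(2 - 5\right) + 7 = -3 + 7 = 4$)
$159 + t 155 = 159 + 4 \cdot 155 = 159 + 620 = 779$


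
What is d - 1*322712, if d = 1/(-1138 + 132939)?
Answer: -42533764311/131801 ≈ -3.2271e+5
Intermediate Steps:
d = 1/131801 ≈ 7.5872e-6
d - 1*322712 = 1/131801 - 1*322712 = 1/131801 - 322712 = -42533764311/131801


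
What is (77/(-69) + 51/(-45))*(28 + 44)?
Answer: -18624/115 ≈ -161.95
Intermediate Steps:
(77/(-69) + 51/(-45))*(28 + 44) = (77*(-1/69) + 51*(-1/45))*72 = (-77/69 - 17/15)*72 = -776/345*72 = -18624/115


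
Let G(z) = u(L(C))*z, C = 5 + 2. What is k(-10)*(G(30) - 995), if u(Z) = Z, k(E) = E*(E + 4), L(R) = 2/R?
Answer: -414300/7 ≈ -59186.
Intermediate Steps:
C = 7
k(E) = E*(4 + E)
G(z) = 2*z/7 (G(z) = (2/7)*z = (2*(1/7))*z = 2*z/7)
k(-10)*(G(30) - 995) = (-10*(4 - 10))*((2/7)*30 - 995) = (-10*(-6))*(60/7 - 995) = 60*(-6905/7) = -414300/7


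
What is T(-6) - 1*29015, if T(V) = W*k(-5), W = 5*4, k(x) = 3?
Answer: -28955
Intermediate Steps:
W = 20
T(V) = 60 (T(V) = 20*3 = 60)
T(-6) - 1*29015 = 60 - 1*29015 = 60 - 29015 = -28955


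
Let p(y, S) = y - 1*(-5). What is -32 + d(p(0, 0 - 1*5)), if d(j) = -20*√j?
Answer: -32 - 20*√5 ≈ -76.721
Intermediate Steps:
p(y, S) = 5 + y (p(y, S) = y + 5 = 5 + y)
-32 + d(p(0, 0 - 1*5)) = -32 - 20*√(5 + 0) = -32 - 20*√5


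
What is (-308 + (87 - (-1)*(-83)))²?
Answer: 92416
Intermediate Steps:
(-308 + (87 - (-1)*(-83)))² = (-308 + (87 - 1*83))² = (-308 + (87 - 83))² = (-308 + 4)² = (-304)² = 92416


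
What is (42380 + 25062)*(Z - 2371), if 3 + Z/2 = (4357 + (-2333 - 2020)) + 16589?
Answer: 2077820578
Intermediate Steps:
Z = 33180 (Z = -6 + 2*((4357 + (-2333 - 2020)) + 16589) = -6 + 2*((4357 - 4353) + 16589) = -6 + 2*(4 + 16589) = -6 + 2*16593 = -6 + 33186 = 33180)
(42380 + 25062)*(Z - 2371) = (42380 + 25062)*(33180 - 2371) = 67442*30809 = 2077820578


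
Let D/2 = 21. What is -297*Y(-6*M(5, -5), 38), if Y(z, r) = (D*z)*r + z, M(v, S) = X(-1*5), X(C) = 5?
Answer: 14229270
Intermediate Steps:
M(v, S) = 5
D = 42 (D = 2*21 = 42)
Y(z, r) = z + 42*r*z (Y(z, r) = (42*z)*r + z = 42*r*z + z = z + 42*r*z)
-297*Y(-6*M(5, -5), 38) = -297*(-6*5)*(1 + 42*38) = -(-8910)*(1 + 1596) = -(-8910)*1597 = -297*(-47910) = 14229270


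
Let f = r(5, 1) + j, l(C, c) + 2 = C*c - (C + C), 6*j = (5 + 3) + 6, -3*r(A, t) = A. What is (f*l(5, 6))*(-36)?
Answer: -432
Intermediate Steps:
r(A, t) = -A/3
j = 7/3 (j = ((5 + 3) + 6)/6 = (8 + 6)/6 = (1/6)*14 = 7/3 ≈ 2.3333)
l(C, c) = -2 - 2*C + C*c (l(C, c) = -2 + (C*c - (C + C)) = -2 + (C*c - 2*C) = -2 + (-2*C + C*c) = -2 - 2*C + C*c)
f = 2/3 (f = -1/3*5 + 7/3 = -5/3 + 7/3 = 2/3 ≈ 0.66667)
(f*l(5, 6))*(-36) = (2*(-2 - 2*5 + 5*6)/3)*(-36) = (2*(-2 - 10 + 30)/3)*(-36) = ((2/3)*18)*(-36) = 12*(-36) = -432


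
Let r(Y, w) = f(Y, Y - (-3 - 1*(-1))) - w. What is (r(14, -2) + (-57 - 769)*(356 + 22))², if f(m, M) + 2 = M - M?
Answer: 97486323984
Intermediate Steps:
f(m, M) = -2 (f(m, M) = -2 + (M - M) = -2 + 0 = -2)
r(Y, w) = -2 - w
(r(14, -2) + (-57 - 769)*(356 + 22))² = ((-2 - 1*(-2)) + (-57 - 769)*(356 + 22))² = ((-2 + 2) - 826*378)² = (0 - 312228)² = (-312228)² = 97486323984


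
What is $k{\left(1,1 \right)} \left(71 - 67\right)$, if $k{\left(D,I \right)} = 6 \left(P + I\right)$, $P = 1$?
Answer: $48$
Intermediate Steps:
$k{\left(D,I \right)} = 6 + 6 I$ ($k{\left(D,I \right)} = 6 \left(1 + I\right) = 6 + 6 I$)
$k{\left(1,1 \right)} \left(71 - 67\right) = \left(6 + 6 \cdot 1\right) \left(71 - 67\right) = \left(6 + 6\right) 4 = 12 \cdot 4 = 48$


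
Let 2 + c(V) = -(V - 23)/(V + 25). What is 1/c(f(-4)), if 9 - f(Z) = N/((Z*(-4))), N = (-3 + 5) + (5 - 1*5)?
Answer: -271/429 ≈ -0.63170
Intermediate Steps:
N = 2 (N = 2 + (5 - 5) = 2 + 0 = 2)
f(Z) = 9 + 1/(2*Z) (f(Z) = 9 - 2/(Z*(-4)) = 9 - 2/((-4*Z)) = 9 - 2*(-1/(4*Z)) = 9 - (-1)/(2*Z) = 9 + 1/(2*Z))
c(V) = -2 - (-23 + V)/(25 + V) (c(V) = -2 - (V - 23)/(V + 25) = -2 - (-23 + V)/(25 + V))
1/c(f(-4)) = 1/(3*(-9 - (9 + (1/2)/(-4)))/(25 + (9 + (1/2)/(-4)))) = 1/(3*(-9 - (9 + (1/2)*(-1/4)))/(25 + (9 + (1/2)*(-1/4)))) = 1/(3*(-9 - (9 - 1/8))/(25 + (9 - 1/8))) = 1/(3*(-9 - 1*71/8)/(25 + 71/8)) = 1/(3*(-9 - 71/8)/(271/8)) = 1/(3*(8/271)*(-143/8)) = 1/(-429/271) = -271/429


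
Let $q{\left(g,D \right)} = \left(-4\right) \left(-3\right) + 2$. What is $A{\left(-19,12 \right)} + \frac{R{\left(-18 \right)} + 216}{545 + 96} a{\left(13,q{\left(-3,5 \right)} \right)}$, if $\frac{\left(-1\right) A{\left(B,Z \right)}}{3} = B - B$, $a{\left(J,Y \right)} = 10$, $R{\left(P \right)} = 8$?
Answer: $\frac{2240}{641} \approx 3.4945$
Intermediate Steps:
$q{\left(g,D \right)} = 14$ ($q{\left(g,D \right)} = 12 + 2 = 14$)
$A{\left(B,Z \right)} = 0$ ($A{\left(B,Z \right)} = - 3 \left(B - B\right) = \left(-3\right) 0 = 0$)
$A{\left(-19,12 \right)} + \frac{R{\left(-18 \right)} + 216}{545 + 96} a{\left(13,q{\left(-3,5 \right)} \right)} = 0 + \frac{8 + 216}{545 + 96} \cdot 10 = 0 + \frac{224}{641} \cdot 10 = 0 + \frac{2240}{641} = \frac{2240}{641}$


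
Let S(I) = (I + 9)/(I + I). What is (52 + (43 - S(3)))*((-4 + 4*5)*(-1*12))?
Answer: -17856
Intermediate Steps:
S(I) = (9 + I)/(2*I) (S(I) = (9 + I)/((2*I)) = (9 + I)*(1/(2*I)) = (9 + I)/(2*I))
(52 + (43 - S(3)))*((-4 + 4*5)*(-1*12)) = (52 + (43 - (9 + 3)/(2*3)))*((-4 + 4*5)*(-1*12)) = (52 + (43 - 12/(2*3)))*((-4 + 20)*(-12)) = (52 + (43 - 1*2))*(16*(-12)) = (52 + (43 - 2))*(-192) = (52 + 41)*(-192) = 93*(-192) = -17856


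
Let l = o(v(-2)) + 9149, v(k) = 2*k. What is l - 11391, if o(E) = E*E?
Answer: -2226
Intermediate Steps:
o(E) = E²
l = 9165 (l = (2*(-2))² + 9149 = (-4)² + 9149 = 16 + 9149 = 9165)
l - 11391 = 9165 - 11391 = -2226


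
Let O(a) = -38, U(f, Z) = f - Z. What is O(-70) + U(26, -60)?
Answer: 48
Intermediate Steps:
O(-70) + U(26, -60) = -38 + (26 - 1*(-60)) = -38 + (26 + 60) = -38 + 86 = 48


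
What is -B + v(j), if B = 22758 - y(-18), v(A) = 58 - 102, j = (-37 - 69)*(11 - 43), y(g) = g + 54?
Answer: -22766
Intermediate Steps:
y(g) = 54 + g
j = 3392 (j = -106*(-32) = 3392)
v(A) = -44
B = 22722 (B = 22758 - (54 - 18) = 22758 - 1*36 = 22758 - 36 = 22722)
-B + v(j) = -1*22722 - 44 = -22722 - 44 = -22766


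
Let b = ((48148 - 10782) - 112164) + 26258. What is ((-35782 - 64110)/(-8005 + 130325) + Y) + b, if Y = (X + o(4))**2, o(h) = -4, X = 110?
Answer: -1140781293/30580 ≈ -37305.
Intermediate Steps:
b = -48540 (b = (37366 - 112164) + 26258 = -74798 + 26258 = -48540)
Y = 11236 (Y = (110 - 4)**2 = 106**2 = 11236)
((-35782 - 64110)/(-8005 + 130325) + Y) + b = ((-35782 - 64110)/(-8005 + 130325) + 11236) - 48540 = (-99892/122320 + 11236) - 48540 = (-99892*1/122320 + 11236) - 48540 = (-24973/30580 + 11236) - 48540 = 343571907/30580 - 48540 = -1140781293/30580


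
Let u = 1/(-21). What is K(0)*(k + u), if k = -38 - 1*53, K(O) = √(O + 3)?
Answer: -1912*√3/21 ≈ -157.70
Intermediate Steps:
K(O) = √(3 + O)
k = -91 (k = -38 - 53 = -91)
u = -1/21 ≈ -0.047619
K(0)*(k + u) = √(3 + 0)*(-91 - 1/21) = √3*(-1912/21) = -1912*√3/21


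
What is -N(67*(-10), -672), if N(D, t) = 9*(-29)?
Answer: 261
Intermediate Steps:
N(D, t) = -261
-N(67*(-10), -672) = -1*(-261) = 261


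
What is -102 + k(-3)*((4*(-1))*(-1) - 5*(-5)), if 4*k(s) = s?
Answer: -495/4 ≈ -123.75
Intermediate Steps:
k(s) = s/4
-102 + k(-3)*((4*(-1))*(-1) - 5*(-5)) = -102 + ((¼)*(-3))*((4*(-1))*(-1) - 5*(-5)) = -102 - 3*(-4*(-1) + 25)/4 = -102 - 3*(4 + 25)/4 = -102 - ¾*29 = -102 - 87/4 = -495/4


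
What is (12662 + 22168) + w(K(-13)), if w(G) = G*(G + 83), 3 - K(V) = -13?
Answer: 36414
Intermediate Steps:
K(V) = 16 (K(V) = 3 - 1*(-13) = 3 + 13 = 16)
w(G) = G*(83 + G)
(12662 + 22168) + w(K(-13)) = (12662 + 22168) + 16*(83 + 16) = 34830 + 16*99 = 34830 + 1584 = 36414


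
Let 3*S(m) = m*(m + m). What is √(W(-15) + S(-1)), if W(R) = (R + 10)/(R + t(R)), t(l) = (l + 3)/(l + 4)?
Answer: √2669/51 ≈ 1.0130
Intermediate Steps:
S(m) = 2*m²/3 (S(m) = (m*(m + m))/3 = (m*(2*m))/3 = (2*m²)/3 = 2*m²/3)
t(l) = (3 + l)/(4 + l)
W(R) = (10 + R)/(R + (3 + R)/(4 + R)) (W(R) = (R + 10)/(R + (3 + R)/(4 + R)) = (10 + R)/(R + (3 + R)/(4 + R)))
√(W(-15) + S(-1)) = √((4 - 15)*(10 - 15)/(3 - 15 - 15*(4 - 15)) + (⅔)*(-1)²) = √(-11*(-5)/(3 - 15 - 15*(-11)) + (⅔)*1) = √(-11*(-5)/(3 - 15 + 165) + ⅔) = √(-11*(-5)/153 + ⅔) = √((1/153)*(-11)*(-5) + ⅔) = √(55/153 + ⅔) = √(157/153) = √2669/51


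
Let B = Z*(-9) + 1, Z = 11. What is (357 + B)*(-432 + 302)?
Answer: -33670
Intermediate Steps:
B = -98 (B = 11*(-9) + 1 = -99 + 1 = -98)
(357 + B)*(-432 + 302) = (357 - 98)*(-432 + 302) = 259*(-130) = -33670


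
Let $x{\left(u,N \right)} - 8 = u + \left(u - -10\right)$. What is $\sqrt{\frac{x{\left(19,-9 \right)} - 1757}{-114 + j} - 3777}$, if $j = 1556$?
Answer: $\frac{i \sqrt{160330830}}{206} \approx 61.467 i$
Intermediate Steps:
$x{\left(u,N \right)} = 18 + 2 u$ ($x{\left(u,N \right)} = 8 + \left(u + \left(u - -10\right)\right) = 8 + \left(u + \left(u + 10\right)\right) = 8 + \left(u + \left(10 + u\right)\right) = 8 + \left(10 + 2 u\right) = 18 + 2 u$)
$\sqrt{\frac{x{\left(19,-9 \right)} - 1757}{-114 + j} - 3777} = \sqrt{\frac{\left(18 + 2 \cdot 19\right) - 1757}{-114 + 1556} - 3777} = \sqrt{\frac{\left(18 + 38\right) - 1757}{1442} - 3777} = \sqrt{\left(56 - 1757\right) \frac{1}{1442} - 3777} = \sqrt{\left(-1701\right) \frac{1}{1442} - 3777} = \sqrt{- \frac{243}{206} - 3777} = \sqrt{- \frac{778305}{206}} = \frac{i \sqrt{160330830}}{206}$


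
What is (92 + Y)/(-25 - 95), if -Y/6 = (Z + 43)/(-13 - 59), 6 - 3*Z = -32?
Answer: -3479/4320 ≈ -0.80532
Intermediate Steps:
Z = 38/3 (Z = 2 - ⅓*(-32) = 2 + 32/3 = 38/3 ≈ 12.667)
Y = 167/36 (Y = -6*(38/3 + 43)/(-13 - 59) = -334/(-72) = -334*(-1)/72 = -6*(-167/216) = 167/36 ≈ 4.6389)
(92 + Y)/(-25 - 95) = (92 + 167/36)/(-25 - 95) = (3479/36)/(-120) = -1/120*3479/36 = -3479/4320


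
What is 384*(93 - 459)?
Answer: -140544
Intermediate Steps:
384*(93 - 459) = 384*(-366) = -140544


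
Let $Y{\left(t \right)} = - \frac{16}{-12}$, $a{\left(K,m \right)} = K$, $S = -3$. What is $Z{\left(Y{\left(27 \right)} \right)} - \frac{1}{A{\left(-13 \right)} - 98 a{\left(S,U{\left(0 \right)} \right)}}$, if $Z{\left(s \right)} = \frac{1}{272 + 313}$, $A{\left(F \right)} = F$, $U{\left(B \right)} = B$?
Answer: $- \frac{304}{164385} \approx -0.0018493$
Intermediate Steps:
$Y{\left(t \right)} = \frac{4}{3}$ ($Y{\left(t \right)} = \left(-16\right) \left(- \frac{1}{12}\right) = \frac{4}{3}$)
$Z{\left(s \right)} = \frac{1}{585}$
$Z{\left(Y{\left(27 \right)} \right)} - \frac{1}{A{\left(-13 \right)} - 98 a{\left(S,U{\left(0 \right)} \right)}} = \frac{1}{585} - \frac{1}{-13 - -294} = \frac{1}{585} - \frac{1}{-13 + 294} = \frac{1}{585} - \frac{1}{281} = - \frac{304}{164385}$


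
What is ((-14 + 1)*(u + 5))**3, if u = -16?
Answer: 2924207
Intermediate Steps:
((-14 + 1)*(u + 5))**3 = ((-14 + 1)*(-16 + 5))**3 = (-13*(-11))**3 = 143**3 = 2924207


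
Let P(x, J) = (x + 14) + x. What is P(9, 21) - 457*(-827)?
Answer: 377971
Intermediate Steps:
P(x, J) = 14 + 2*x (P(x, J) = (14 + x) + x = 14 + 2*x)
P(9, 21) - 457*(-827) = (14 + 2*9) - 457*(-827) = (14 + 18) + 377939 = 32 + 377939 = 377971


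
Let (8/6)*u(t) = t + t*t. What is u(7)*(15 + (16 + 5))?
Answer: 1512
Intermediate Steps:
u(t) = 3*t/4 + 3*t²/4 (u(t) = 3*(t + t*t)/4 = 3*(t + t²)/4 = 3*t/4 + 3*t²/4)
u(7)*(15 + (16 + 5)) = ((¾)*7*(1 + 7))*(15 + (16 + 5)) = ((¾)*7*8)*(15 + 21) = 42*36 = 1512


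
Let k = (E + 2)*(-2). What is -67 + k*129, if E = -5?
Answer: 707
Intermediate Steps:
k = 6 (k = (-5 + 2)*(-2) = -3*(-2) = 6)
-67 + k*129 = -67 + 6*129 = -67 + 774 = 707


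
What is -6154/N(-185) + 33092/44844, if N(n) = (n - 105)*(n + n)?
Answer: 11063519/16255950 ≈ 0.68058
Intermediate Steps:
N(n) = 2*n*(-105 + n) (N(n) = (-105 + n)*(2*n) = 2*n*(-105 + n))
-6154/N(-185) + 33092/44844 = -6154*(-1/(370*(-105 - 185))) + 33092/44844 = -6154/(2*(-185)*(-290)) + 33092*(1/44844) = -6154/107300 + 8273/11211 = -6154*1/107300 + 8273/11211 = -3077/53650 + 8273/11211 = 11063519/16255950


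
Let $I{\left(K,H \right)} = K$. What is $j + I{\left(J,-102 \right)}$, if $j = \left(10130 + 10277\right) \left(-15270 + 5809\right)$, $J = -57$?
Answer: $-193070684$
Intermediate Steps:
$j = -193070627$ ($j = 20407 \left(-9461\right) = -193070627$)
$j + I{\left(J,-102 \right)} = -193070627 - 57 = -193070684$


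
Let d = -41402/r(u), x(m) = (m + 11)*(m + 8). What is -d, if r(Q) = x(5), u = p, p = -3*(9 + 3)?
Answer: 20701/104 ≈ 199.05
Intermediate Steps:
x(m) = (8 + m)*(11 + m) (x(m) = (11 + m)*(8 + m) = (8 + m)*(11 + m))
p = -36 (p = -3*12 = -36)
u = -36
r(Q) = 208 (r(Q) = 88 + 5**2 + 19*5 = 88 + 25 + 95 = 208)
d = -20701/104 (d = -41402/208 = -41402*1/208 = -20701/104 ≈ -199.05)
-d = -1*(-20701/104) = 20701/104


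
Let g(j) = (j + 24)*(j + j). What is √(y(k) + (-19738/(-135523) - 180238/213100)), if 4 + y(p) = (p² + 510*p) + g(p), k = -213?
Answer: 7*√2935912625828612489762/2887995130 ≈ 131.33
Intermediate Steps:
g(j) = 2*j*(24 + j) (g(j) = (24 + j)*(2*j) = 2*j*(24 + j))
y(p) = -4 + p² + 510*p + 2*p*(24 + p) (y(p) = -4 + ((p² + 510*p) + 2*p*(24 + p)) = -4 + (p² + 510*p + 2*p*(24 + p)) = -4 + p² + 510*p + 2*p*(24 + p))
√(y(k) + (-19738/(-135523) - 180238/213100)) = √((-4 + 3*(-213)² + 558*(-213)) + (-19738/(-135523) - 180238/213100)) = √((-4 + 3*45369 - 118854) + (-19738*(-1/135523) - 180238*1/213100)) = √((-4 + 136107 - 118854) + (19738/135523 - 90119/106550)) = √(17249 - 10110113337/14439975650) = √(249065029873513/14439975650) = 7*√2935912625828612489762/2887995130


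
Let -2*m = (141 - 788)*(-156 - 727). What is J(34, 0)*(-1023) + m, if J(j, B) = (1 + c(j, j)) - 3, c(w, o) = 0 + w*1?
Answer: -636773/2 ≈ -3.1839e+5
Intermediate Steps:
c(w, o) = w (c(w, o) = 0 + w = w)
J(j, B) = -2 + j (J(j, B) = (1 + j) - 3 = -2 + j)
m = -571301/2 (m = -(141 - 788)*(-156 - 727)/2 = -(-647)*(-883)/2 = -½*571301 = -571301/2 ≈ -2.8565e+5)
J(34, 0)*(-1023) + m = (-2 + 34)*(-1023) - 571301/2 = 32*(-1023) - 571301/2 = -32736 - 571301/2 = -636773/2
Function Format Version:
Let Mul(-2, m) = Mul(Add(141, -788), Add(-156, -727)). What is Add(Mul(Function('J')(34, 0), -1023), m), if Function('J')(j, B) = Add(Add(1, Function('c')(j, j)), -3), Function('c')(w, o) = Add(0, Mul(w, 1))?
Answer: Rational(-636773, 2) ≈ -3.1839e+5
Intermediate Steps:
Function('c')(w, o) = w (Function('c')(w, o) = Add(0, w) = w)
Function('J')(j, B) = Add(-2, j) (Function('J')(j, B) = Add(Add(1, j), -3) = Add(-2, j))
m = Rational(-571301, 2) (m = Mul(Rational(-1, 2), Mul(Add(141, -788), Add(-156, -727))) = Mul(Rational(-1, 2), Mul(-647, -883)) = Mul(Rational(-1, 2), 571301) = Rational(-571301, 2) ≈ -2.8565e+5)
Add(Mul(Function('J')(34, 0), -1023), m) = Add(Mul(Add(-2, 34), -1023), Rational(-571301, 2)) = Add(Mul(32, -1023), Rational(-571301, 2)) = Add(-32736, Rational(-571301, 2)) = Rational(-636773, 2)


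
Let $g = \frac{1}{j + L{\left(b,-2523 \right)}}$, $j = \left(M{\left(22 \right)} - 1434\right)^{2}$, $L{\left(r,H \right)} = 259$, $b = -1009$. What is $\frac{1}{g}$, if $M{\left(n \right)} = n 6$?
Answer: $1695463$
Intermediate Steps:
$M{\left(n \right)} = 6 n$
$j = 1695204$ ($j = \left(6 \cdot 22 - 1434\right)^{2} = \left(132 - 1434\right)^{2} = \left(-1302\right)^{2} = 1695204$)
$g = \frac{1}{1695463}$ ($g = \frac{1}{1695204 + 259} = \frac{1}{1695463} \approx 5.8981 \cdot 10^{-7}$)
$\frac{1}{g} = \frac{1}{\frac{1}{1695463}} = 1695463$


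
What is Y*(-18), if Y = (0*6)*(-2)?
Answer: 0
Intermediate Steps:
Y = 0 (Y = 0*(-2) = 0)
Y*(-18) = 0*(-18) = 0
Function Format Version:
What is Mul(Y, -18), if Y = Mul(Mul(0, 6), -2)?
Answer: 0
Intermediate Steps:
Y = 0 (Y = Mul(0, -2) = 0)
Mul(Y, -18) = Mul(0, -18) = 0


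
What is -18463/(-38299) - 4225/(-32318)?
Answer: 58346193/95211314 ≈ 0.61281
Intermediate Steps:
-18463/(-38299) - 4225/(-32318) = -18463*(-1/38299) - 4225*(-1/32318) = 18463/38299 + 325/2486 = 58346193/95211314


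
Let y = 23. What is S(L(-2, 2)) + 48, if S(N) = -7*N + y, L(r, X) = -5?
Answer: 106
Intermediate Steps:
S(N) = 23 - 7*N (S(N) = -7*N + 23 = 23 - 7*N)
S(L(-2, 2)) + 48 = (23 - 7*(-5)) + 48 = (23 + 35) + 48 = 58 + 48 = 106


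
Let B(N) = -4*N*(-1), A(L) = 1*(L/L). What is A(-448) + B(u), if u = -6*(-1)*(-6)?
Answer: -143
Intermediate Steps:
A(L) = 1 (A(L) = 1*1 = 1)
u = -36 (u = 6*(-6) = -36)
B(N) = 4*N
A(-448) + B(u) = 1 + 4*(-36) = 1 - 144 = -143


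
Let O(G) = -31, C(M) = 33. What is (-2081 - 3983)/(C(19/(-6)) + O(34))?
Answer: -3032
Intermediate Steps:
(-2081 - 3983)/(C(19/(-6)) + O(34)) = (-2081 - 3983)/(33 - 31) = -6064/2 = -6064*1/2 = -3032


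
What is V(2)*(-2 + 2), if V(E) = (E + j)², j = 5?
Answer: 0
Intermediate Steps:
V(E) = (5 + E)² (V(E) = (E + 5)² = (5 + E)²)
V(2)*(-2 + 2) = (5 + 2)²*(-2 + 2) = 7²*0 = 49*0 = 0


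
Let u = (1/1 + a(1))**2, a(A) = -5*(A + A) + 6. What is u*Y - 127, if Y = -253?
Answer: -2404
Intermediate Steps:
a(A) = 6 - 10*A (a(A) = -10*A + 6 = 6 - 10*A)
u = 9 (u = (1/1 + (6 - 10*1))**2 = (1 + (6 - 10))**2 = (1 - 4)**2 = (-3)**2 = 9)
u*Y - 127 = 9*(-253) - 127 = -2277 - 127 = -2404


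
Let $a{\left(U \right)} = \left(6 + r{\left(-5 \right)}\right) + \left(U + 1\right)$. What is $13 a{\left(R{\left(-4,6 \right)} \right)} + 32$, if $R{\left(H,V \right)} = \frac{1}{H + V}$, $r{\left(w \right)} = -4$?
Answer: $\frac{155}{2} \approx 77.5$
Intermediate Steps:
$a{\left(U \right)} = 3 + U$ ($a{\left(U \right)} = \left(6 - 4\right) + \left(U + 1\right) = 2 + \left(1 + U\right) = 3 + U$)
$13 a{\left(R{\left(-4,6 \right)} \right)} + 32 = 13 \left(3 + \frac{1}{-4 + 6}\right) + 32 = 13 \left(3 + \frac{1}{2}\right) + 32 = 13 \cdot \frac{7}{2} + 32 = \frac{91}{2} + 32 = \frac{155}{2}$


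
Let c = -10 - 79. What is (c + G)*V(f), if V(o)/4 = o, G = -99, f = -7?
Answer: 5264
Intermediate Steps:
V(o) = 4*o
c = -89
(c + G)*V(f) = (-89 - 99)*(4*(-7)) = -188*(-28) = 5264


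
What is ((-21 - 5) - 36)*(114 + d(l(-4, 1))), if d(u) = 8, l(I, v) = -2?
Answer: -7564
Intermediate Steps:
((-21 - 5) - 36)*(114 + d(l(-4, 1))) = ((-21 - 5) - 36)*(114 + 8) = (-26 - 36)*122 = -62*122 = -7564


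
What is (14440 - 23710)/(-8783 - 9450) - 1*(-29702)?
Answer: 541565836/18233 ≈ 29703.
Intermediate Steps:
(14440 - 23710)/(-8783 - 9450) - 1*(-29702) = -9270/(-18233) + 29702 = -9270*(-1/18233) + 29702 = 9270/18233 + 29702 = 541565836/18233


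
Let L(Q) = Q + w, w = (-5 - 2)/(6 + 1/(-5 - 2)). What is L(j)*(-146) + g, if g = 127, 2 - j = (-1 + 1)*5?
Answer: 389/41 ≈ 9.4878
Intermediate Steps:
w = -49/41 (w = -7/(6 + 1/(-7)) = -7/(6 - ⅐) = -7/41/7 = -7*7/41 = -49/41 ≈ -1.1951)
j = 2 (j = 2 - (-1 + 1)*5 = 2 - 0*5 = 2 - 1*0 = 2 + 0 = 2)
L(Q) = -49/41 + Q (L(Q) = Q - 49/41 = -49/41 + Q)
L(j)*(-146) + g = (-49/41 + 2)*(-146) + 127 = (33/41)*(-146) + 127 = -4818/41 + 127 = 389/41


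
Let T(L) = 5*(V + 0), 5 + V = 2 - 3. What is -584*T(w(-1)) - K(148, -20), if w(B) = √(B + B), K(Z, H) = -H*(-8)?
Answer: 17680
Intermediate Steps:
V = -6 (V = -5 + (2 - 3) = -5 - 1 = -6)
K(Z, H) = 8*H (K(Z, H) = -(-8)*H = 8*H)
w(B) = √2*√B (w(B) = √(2*B) = √2*√B)
T(L) = -30 (T(L) = 5*(-6 + 0) = 5*(-6) = -30)
-584*T(w(-1)) - K(148, -20) = -584*(-30) - 8*(-20) = 17520 - 1*(-160) = 17520 + 160 = 17680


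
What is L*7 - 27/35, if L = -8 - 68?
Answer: -18647/35 ≈ -532.77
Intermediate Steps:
L = -76
L*7 - 27/35 = -76*7 - 27/35 = -532 - 27*1/35 = -532 - 27/35 = -18647/35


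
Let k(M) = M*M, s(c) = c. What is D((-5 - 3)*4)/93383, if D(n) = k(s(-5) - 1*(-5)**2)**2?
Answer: 810000/93383 ≈ 8.6740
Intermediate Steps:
k(M) = M**2
D(n) = 810000 (D(n) = ((-5 - 1*(-5)**2)**2)**2 = ((-5 - 1*25)**2)**2 = ((-5 - 25)**2)**2 = ((-30)**2)**2 = 900**2 = 810000)
D((-5 - 3)*4)/93383 = 810000/93383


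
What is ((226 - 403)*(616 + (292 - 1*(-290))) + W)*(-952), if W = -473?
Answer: 202318088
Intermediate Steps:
((226 - 403)*(616 + (292 - 1*(-290))) + W)*(-952) = ((226 - 403)*(616 + (292 - 1*(-290))) - 473)*(-952) = (-177*(616 + (292 + 290)) - 473)*(-952) = (-177*(616 + 582) - 473)*(-952) = (-177*1198 - 473)*(-952) = (-212046 - 473)*(-952) = -212519*(-952) = 202318088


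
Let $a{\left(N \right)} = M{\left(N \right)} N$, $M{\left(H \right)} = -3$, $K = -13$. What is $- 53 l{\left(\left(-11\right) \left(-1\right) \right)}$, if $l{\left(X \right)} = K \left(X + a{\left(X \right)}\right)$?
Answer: $-15158$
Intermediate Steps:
$a{\left(N \right)} = - 3 N$
$l{\left(X \right)} = 26 X$ ($l{\left(X \right)} = - 13 \left(X - 3 X\right) = - 13 \left(- 2 X\right) = 26 X$)
$- 53 l{\left(\left(-11\right) \left(-1\right) \right)} = - 53 \cdot 26 \left(\left(-11\right) \left(-1\right)\right) = - 53 \cdot 26 \cdot 11 = \left(-53\right) 286 = -15158$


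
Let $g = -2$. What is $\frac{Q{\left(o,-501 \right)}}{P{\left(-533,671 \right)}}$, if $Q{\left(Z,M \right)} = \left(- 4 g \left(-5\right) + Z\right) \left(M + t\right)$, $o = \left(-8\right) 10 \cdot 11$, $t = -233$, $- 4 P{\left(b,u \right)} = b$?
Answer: $\frac{2701120}{533} \approx 5067.8$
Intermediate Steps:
$P{\left(b,u \right)} = - \frac{b}{4}$
$o = -880$ ($o = \left(-80\right) 11 = -880$)
$Q{\left(Z,M \right)} = \left(-233 + M\right) \left(-40 + Z\right)$ ($Q{\left(Z,M \right)} = \left(\left(-4\right) \left(-2\right) \left(-5\right) + Z\right) \left(M - 233\right) = \left(8 \left(-5\right) + Z\right) \left(-233 + M\right) = \left(-40 + Z\right) \left(-233 + M\right) = \left(-233 + M\right) \left(-40 + Z\right)$)
$\frac{Q{\left(o,-501 \right)}}{P{\left(-533,671 \right)}} = \frac{9320 - -205040 - -20040 - -440880}{\left(- \frac{1}{4}\right) \left(-533\right)} = \frac{9320 + 205040 + 20040 + 440880}{\frac{533}{4}} = 675280 \cdot \frac{4}{533} = \frac{2701120}{533}$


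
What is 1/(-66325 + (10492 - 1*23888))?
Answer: -1/79721 ≈ -1.2544e-5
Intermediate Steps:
1/(-66325 + (10492 - 1*23888)) = 1/(-66325 + (10492 - 23888)) = 1/(-66325 - 13396) = 1/(-79721) = -1/79721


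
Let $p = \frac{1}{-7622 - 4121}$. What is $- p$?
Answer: $\frac{1}{11743} \approx 8.5157 \cdot 10^{-5}$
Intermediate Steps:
$p = - \frac{1}{11743}$ ($p = \frac{1}{-11743} = - \frac{1}{11743} \approx -8.5157 \cdot 10^{-5}$)
$- p = \left(-1\right) \left(- \frac{1}{11743}\right) = \frac{1}{11743}$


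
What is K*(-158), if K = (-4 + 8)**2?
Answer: -2528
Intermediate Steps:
K = 16 (K = 4**2 = 16)
K*(-158) = 16*(-158) = -2528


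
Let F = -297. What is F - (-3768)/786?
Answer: -38279/131 ≈ -292.21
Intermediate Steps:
F - (-3768)/786 = -297 - (-3768)/786 = -297 - 1*(-628/131) = -297 + 628/131 = -38279/131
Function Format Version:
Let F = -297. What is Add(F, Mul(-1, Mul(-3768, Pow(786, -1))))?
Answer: Rational(-38279, 131) ≈ -292.21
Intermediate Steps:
Add(F, Mul(-1, Mul(-3768, Pow(786, -1)))) = Add(-297, Mul(-1, Mul(-3768, Pow(786, -1)))) = Add(-297, Mul(-1, Mul(-3768, Rational(1, 786)))) = Add(-297, Mul(-1, Rational(-628, 131))) = Add(-297, Rational(628, 131)) = Rational(-38279, 131)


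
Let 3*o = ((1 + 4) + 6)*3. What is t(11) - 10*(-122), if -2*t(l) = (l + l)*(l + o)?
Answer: 978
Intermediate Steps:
o = 11 (o = (((1 + 4) + 6)*3)/3 = ((5 + 6)*3)/3 = (11*3)/3 = (⅓)*33 = 11)
t(l) = -l*(11 + l) (t(l) = -(l + l)*(l + 11)/2 = -2*l*(11 + l)/2 = -l*(11 + l))
t(11) - 10*(-122) = -1*11*(11 + 11) - 10*(-122) = -1*11*22 + 1220 = -242 + 1220 = 978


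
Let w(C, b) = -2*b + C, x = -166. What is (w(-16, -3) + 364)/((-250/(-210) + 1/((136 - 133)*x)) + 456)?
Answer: 411348/531253 ≈ 0.77430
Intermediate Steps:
w(C, b) = C - 2*b
(w(-16, -3) + 364)/((-250/(-210) + 1/((136 - 133)*x)) + 456) = ((-16 - 2*(-3)) + 364)/((-250/(-210) + 1/((136 - 133)*(-166))) + 456) = ((-16 + 6) + 364)/((-250*(-1/210) - 1/166/3) + 456) = (-10 + 364)/((25/21 + (⅓)*(-1/166)) + 456) = 354/((25/21 - 1/498) + 456) = 354/(1381/1162 + 456) = 354/(531253/1162) = 354*(1162/531253) = 411348/531253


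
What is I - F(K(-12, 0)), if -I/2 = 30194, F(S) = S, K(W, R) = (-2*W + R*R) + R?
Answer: -60412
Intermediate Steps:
K(W, R) = R + R² - 2*W (K(W, R) = (-2*W + R²) + R = (R² - 2*W) + R = R + R² - 2*W)
I = -60388 (I = -2*30194 = -60388)
I - F(K(-12, 0)) = -60388 - (0 + 0² - 2*(-12)) = -60388 - (0 + 0 + 24) = -60388 - 1*24 = -60388 - 24 = -60412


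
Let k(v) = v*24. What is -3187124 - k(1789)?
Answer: -3230060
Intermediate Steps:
k(v) = 24*v
-3187124 - k(1789) = -3187124 - 24*1789 = -3187124 - 1*42936 = -3187124 - 42936 = -3230060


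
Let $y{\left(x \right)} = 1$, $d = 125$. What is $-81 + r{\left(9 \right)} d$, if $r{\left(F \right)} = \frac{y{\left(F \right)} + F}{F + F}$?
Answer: $- \frac{104}{9} \approx -11.556$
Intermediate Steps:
$r{\left(F \right)} = \frac{1 + F}{2 F}$ ($r{\left(F \right)} = \frac{1 + F}{F + F} = \frac{1 + F}{2 F}$)
$-81 + r{\left(9 \right)} d = -81 + \frac{1 + 9}{2 \cdot 9} \cdot 125 = -81 + \frac{1}{2} \cdot \frac{1}{9} \cdot 10 \cdot 125 = -81 + \frac{5}{9} \cdot 125 = -81 + \frac{625}{9} = - \frac{104}{9}$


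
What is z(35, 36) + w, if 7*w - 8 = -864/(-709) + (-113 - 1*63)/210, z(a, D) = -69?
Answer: -35333047/521115 ≈ -67.803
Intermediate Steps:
w = 623888/521115 (w = 8/7 + (-864/(-709) + (-113 - 1*63)/210)/7 = 8/7 + (-864*(-1/709) + (-113 - 63)*(1/210))/7 = 8/7 + (864/709 - 176*1/210)/7 = 8/7 + (864/709 - 88/105)/7 = 8/7 + (⅐)*(28328/74445) = 8/7 + 28328/521115 = 623888/521115 ≈ 1.1972)
z(35, 36) + w = -69 + 623888/521115 = -35333047/521115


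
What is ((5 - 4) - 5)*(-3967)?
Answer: 15868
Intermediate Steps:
((5 - 4) - 5)*(-3967) = (1 - 5)*(-3967) = -4*(-3967) = 15868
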